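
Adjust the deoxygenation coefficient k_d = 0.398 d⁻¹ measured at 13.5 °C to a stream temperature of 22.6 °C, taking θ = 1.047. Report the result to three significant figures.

k_d(T₂) = k_d(T₁) · θ^(T₂−T₁) = 0.398 × 1.047^(22.6−13.5)
= 0.398 × 1.047^9.10 = 0.398 × 1.519 = 0.6045 d⁻¹.

k_d ≈ 0.605 d⁻¹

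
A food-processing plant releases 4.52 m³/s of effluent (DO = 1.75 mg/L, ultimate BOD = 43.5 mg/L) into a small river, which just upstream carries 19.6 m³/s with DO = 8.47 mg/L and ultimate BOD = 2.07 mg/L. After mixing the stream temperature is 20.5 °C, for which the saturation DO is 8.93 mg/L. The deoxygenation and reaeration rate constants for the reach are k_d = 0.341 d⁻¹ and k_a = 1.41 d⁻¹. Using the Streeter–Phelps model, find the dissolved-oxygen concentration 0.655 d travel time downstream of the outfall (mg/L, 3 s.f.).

DO ≈ 6.98 mg/L

Mixed DO = (19.6×8.47 + 4.52×1.75)/(19.6+4.52) = 173.9/24.12 = 7.211 mg/L.
Mixed L₀ = (19.6×2.07 + 4.52×43.5)/(24.12) = 237.2/24.12 = 9.834 mg/L.
Initial deficit D₀ = C_s − DO₀ = 8.93 − 7.211 = 1.719 mg/L.
D(0.655) = [0.341×9.834/(1.41−0.341)](e^(−0.341×0.655) − e^(−1.41×0.655)) + 1.719 e^(−1.41×0.655)
= 3.137 × (0.7998 − 0.3971) + 1.719 × 0.3971 = 1.946 mg/L.
DO = 8.93 − 1.946 = 6.984 mg/L.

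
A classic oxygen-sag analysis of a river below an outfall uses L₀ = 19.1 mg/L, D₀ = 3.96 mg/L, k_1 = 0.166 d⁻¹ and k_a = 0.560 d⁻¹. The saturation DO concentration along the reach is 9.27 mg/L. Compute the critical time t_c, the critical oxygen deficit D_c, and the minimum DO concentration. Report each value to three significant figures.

t_c = [1/(k_a−k_1)] ln[(k_a/k_1)(1 − D₀(k_a−k_1)/(k_1 L₀))]
= [1/(0.560−0.166)] ln[(0.560/0.166)(1 − 3.96×0.3940/(0.166×19.1))]
= (1/0.3940) ln[3.373 × 0.5079] = 2.538 × ln(1.713) = 2.538 × 0.5385 = 1.367 d.
D_c = (k_1/k_a) L₀ e^(−k_1 t_c) = (0.166/0.560) × 19.1 × e^(−0.166×1.367) = 0.2964 × 19.1 × 0.7970 = 4.513 mg/L.
Minimum DO = C_s − D_c = 9.27 − 4.513 = 4.757 mg/L.

t_c ≈ 1.37 d; D_c ≈ 4.51 mg/L; min DO ≈ 4.76 mg/L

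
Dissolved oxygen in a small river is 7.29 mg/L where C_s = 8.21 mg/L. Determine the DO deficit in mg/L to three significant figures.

D = C_s − C = 8.21 − 7.29 = 0.920 mg/L.

D ≈ 0.920 mg/L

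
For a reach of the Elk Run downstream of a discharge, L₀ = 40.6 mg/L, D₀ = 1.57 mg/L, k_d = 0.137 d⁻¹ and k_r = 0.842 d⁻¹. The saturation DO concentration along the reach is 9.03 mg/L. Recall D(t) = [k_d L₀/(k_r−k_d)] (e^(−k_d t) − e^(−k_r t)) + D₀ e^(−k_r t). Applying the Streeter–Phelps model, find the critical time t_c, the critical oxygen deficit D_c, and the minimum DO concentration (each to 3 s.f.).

At the critical point dD/dt = 0, so k_d L₀ e^(−k_d t) = k_r D. Substituting D(t) from the Streeter–Phelps equation and solving for t gives
t_c = ln[(k_r/k_d)(1 − D₀(k_r−k_d)/(k_d L₀))] / (k_r−k_d).
Here k_r−k_d = 0.7050 d⁻¹ and 1 − D₀(k_r−k_d)/(k_d L₀) = 1 − 1.57×0.7050/(0.137×40.6) = 0.8010, so
t_c = ln(6.146 × 0.8010) / 0.7050 = 1.594 / 0.7050 = 2.261 d.
D_c = (k_d/k_r) L₀ e^(−k_d t_c) = (0.137/0.842) × 40.6 × e^(−0.137×2.261) = 0.1627 × 40.6 × 0.7336 = 4.846 mg/L.
Minimum DO = C_s − D_c = 9.03 − 4.846 = 4.184 mg/L.

t_c ≈ 2.26 d; D_c ≈ 4.85 mg/L; min DO ≈ 4.18 mg/L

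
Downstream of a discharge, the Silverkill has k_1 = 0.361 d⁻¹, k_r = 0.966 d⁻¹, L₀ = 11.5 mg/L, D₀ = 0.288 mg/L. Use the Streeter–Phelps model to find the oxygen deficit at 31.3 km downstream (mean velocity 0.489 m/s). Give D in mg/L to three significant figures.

D ≈ 2.04 mg/L

Travel time t = x/v = 31.3 km / (0.489 m/s) = 31300 m / 0.489 m/s = 64010 s = 0.7408 d.
k_1 L₀/(k_r−k_1) = 0.361×11.5/(0.966−0.361) = 4.151/0.6050 = 6.862 mg/L.
e^(−k_1 t) = e^(−0.361×0.7408) = 0.7653; e^(−k_r t) = e^(−0.966×0.7408) = 0.4889.
D = 6.862 × (0.7653 − 0.4889) + 0.288 × 0.4889 = 1.897 + 0.1408 = 2.038 mg/L.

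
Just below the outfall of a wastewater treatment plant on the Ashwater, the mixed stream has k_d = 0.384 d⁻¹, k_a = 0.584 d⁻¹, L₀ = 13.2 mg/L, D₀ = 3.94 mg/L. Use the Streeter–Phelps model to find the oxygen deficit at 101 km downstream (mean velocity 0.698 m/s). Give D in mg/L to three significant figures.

D ≈ 5.27 mg/L

Travel time t = x/v = 101 km / (0.698 m/s) = 101000 m / 0.698 m/s = 144700 s = 1.675 d.
k_d L₀/(k_a−k_d) = 0.384×13.2/(0.584−0.384) = 5.069/0.2000 = 25.34 mg/L.
e^(−k_d t) = e^(−0.384×1.675) = 0.5257; e^(−k_a t) = e^(−0.584×1.675) = 0.3760.
D = 25.34 × (0.5257 − 0.3760) + 3.94 × 0.3760 = 3.792 + 1.482 = 5.273 mg/L.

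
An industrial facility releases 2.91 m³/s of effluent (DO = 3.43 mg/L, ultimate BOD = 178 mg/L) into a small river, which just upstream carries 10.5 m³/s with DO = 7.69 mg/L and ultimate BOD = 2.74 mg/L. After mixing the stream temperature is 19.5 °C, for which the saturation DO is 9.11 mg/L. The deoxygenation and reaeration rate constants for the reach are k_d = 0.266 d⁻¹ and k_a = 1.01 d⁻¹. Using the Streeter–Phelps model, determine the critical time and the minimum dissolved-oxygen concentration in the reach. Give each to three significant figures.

t_c ≈ 1.56 d; minimum DO ≈ 2.01 mg/L

Mixed DO = (10.5×7.69 + 2.91×3.43)/(10.5+2.91) = 90.73/13.41 = 6.766 mg/L.
Mixed L₀ = (10.5×2.74 + 2.91×178)/(13.41) = 546.8/13.41 = 40.77 mg/L.
Initial deficit D₀ = C_s − DO₀ = 9.11 − 6.766 = 2.344 mg/L.
t_c = (1/0.7440) ln[(1.01/0.266)(1 − 2.344×0.7440/(0.266×40.77))] = 1.344 × ln(3.186) = 1.558 d.
D_c = (0.266/1.01) × 40.77 × e^(−0.266×1.558) = 0.2634 × 40.77 × 0.6608 = 7.095 mg/L.
Minimum DO = 9.11 − 7.095 = 2.015 mg/L.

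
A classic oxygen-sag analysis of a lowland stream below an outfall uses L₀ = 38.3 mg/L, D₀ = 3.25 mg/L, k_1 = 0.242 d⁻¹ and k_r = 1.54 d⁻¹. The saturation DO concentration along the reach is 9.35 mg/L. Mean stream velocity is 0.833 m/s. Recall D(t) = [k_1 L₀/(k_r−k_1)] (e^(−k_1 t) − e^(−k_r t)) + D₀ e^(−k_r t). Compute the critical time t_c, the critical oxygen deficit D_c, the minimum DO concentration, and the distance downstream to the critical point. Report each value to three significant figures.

At the critical point dD/dt = 0, so k_1 L₀ e^(−k_1 t) = k_r D. Substituting D(t) from the Streeter–Phelps equation and solving for t gives
t_c = ln[(k_r/k_1)(1 − D₀(k_r−k_1)/(k_1 L₀))] / (k_r−k_1).
Here k_r−k_1 = 1.298 d⁻¹ and 1 − D₀(k_r−k_1)/(k_1 L₀) = 1 − 3.25×1.298/(0.242×38.3) = 0.5449, so
t_c = ln(6.364 × 0.5449) / 1.298 = 1.243 / 1.298 = 0.9579 d.
D_c = (k_1/k_r) L₀ e^(−k_1 t_c) = (0.242/1.54) × 38.3 × e^(−0.242×0.9579) = 0.1571 × 38.3 × 0.7931 = 4.773 mg/L.
Minimum DO = C_s − D_c = 9.35 − 4.773 = 4.577 mg/L.
x_c = v t_c = 0.833 m/s × 0.9579 d × 86400 s/d = 68940 m ≈ 68.9 km.

t_c ≈ 0.958 d; D_c ≈ 4.77 mg/L; min DO ≈ 4.58 mg/L; x_c ≈ 68.9 km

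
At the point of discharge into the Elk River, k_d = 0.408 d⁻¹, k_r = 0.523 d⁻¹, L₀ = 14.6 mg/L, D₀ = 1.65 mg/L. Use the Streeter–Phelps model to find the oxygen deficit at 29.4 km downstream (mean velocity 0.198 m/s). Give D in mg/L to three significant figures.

D ≈ 5.28 mg/L

Travel time t = x/v = 29.4 km / (0.198 m/s) = 29400 m / 0.198 m/s = 148500 s = 1.719 d.
k_d L₀/(k_r−k_d) = 0.408×14.6/(0.523−0.408) = 5.957/0.1150 = 51.80 mg/L.
e^(−k_d t) = e^(−0.408×1.719) = 0.4960; e^(−k_r t) = e^(−0.523×1.719) = 0.4071.
D = 51.80 × (0.4960 − 0.4071) + 1.65 × 0.4071 = 4.607 + 0.6716 = 5.279 mg/L.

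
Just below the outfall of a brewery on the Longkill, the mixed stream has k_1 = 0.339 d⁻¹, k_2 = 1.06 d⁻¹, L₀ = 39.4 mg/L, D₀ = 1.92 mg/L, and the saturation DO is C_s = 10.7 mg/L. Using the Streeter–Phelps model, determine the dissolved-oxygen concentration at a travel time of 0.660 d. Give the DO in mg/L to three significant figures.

DO ≈ 4.14 mg/L

k_1 L₀/(k_2−k_1) = 0.339×39.4/(1.06−0.339) = 13.36/0.7210 = 18.53 mg/L.
e^(−k_1 t) = e^(−0.339×0.6600) = 0.7995; e^(−k_2 t) = e^(−1.06×0.6600) = 0.4968.
D = 18.53 × (0.7995 − 0.4968) + 1.92 × 0.4968 = 5.608 + 0.9538 = 6.562 mg/L.
DO = C_s − D = 10.7 − 6.562 = 4.138 mg/L.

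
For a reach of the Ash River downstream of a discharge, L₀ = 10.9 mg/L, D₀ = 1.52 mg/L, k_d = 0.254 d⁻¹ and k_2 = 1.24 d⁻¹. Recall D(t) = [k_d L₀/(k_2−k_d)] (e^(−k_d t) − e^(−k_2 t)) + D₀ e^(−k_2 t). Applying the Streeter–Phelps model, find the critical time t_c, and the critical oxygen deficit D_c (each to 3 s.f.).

t_c = [1/(k_2−k_d)] ln[(k_2/k_d)(1 − D₀(k_2−k_d)/(k_d L₀))]
= [1/(1.24−0.254)] ln[(1.24/0.254)(1 − 1.52×0.9860/(0.254×10.9))]
= (1/0.9860) ln[4.882 × 0.4587] = 1.014 × ln(2.239) = 1.014 × 0.8061 = 0.8176 d.
D_c = (k_d/k_2) L₀ e^(−k_d t_c) = (0.254/1.24) × 10.9 × e^(−0.254×0.8176) = 0.2048 × 10.9 × 0.8125 = 1.814 mg/L.

t_c ≈ 0.818 d; D_c ≈ 1.81 mg/L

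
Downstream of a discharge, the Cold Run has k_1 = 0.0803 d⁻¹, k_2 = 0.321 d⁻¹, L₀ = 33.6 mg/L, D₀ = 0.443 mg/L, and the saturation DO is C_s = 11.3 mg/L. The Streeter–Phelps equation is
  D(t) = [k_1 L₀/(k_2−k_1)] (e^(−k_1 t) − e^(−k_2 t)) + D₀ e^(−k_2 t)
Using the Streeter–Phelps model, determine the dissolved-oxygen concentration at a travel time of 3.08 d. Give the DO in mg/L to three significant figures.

k_1 L₀/(k_2−k_1) = 0.0803×33.6/(0.321−0.0803) = 2.698/0.2407 = 11.21 mg/L.
e^(−k_1 t) = e^(−0.0803×3.080) = 0.7809; e^(−k_2 t) = e^(−0.321×3.080) = 0.3721.
D = 11.21 × (0.7809 − 0.3721) + 0.443 × 0.3721 = 4.583 + 0.1648 = 4.747 mg/L.
DO = C_s − D = 11.3 − 4.747 = 6.553 mg/L.

DO ≈ 6.55 mg/L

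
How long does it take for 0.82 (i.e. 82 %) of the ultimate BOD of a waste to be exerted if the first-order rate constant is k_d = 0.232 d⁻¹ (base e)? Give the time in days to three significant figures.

t ≈ 7.39 d

y/L₀ = 1 − e^(−k_d t) = 0.82 ⇒ e^(−k_d t) = 0.180
t = −ln(0.180) / 0.232 = 1.715 / 0.232 = 7.391 d.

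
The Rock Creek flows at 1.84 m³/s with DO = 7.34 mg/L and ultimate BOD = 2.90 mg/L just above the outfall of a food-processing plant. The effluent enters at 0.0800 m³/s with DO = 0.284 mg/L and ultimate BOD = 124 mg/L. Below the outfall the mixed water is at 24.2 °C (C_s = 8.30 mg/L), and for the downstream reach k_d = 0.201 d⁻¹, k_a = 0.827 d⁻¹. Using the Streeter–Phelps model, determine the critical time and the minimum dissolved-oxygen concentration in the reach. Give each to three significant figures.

Mixed DO = (1.84×7.34 + 0.0800×0.284)/(1.84+0.0800) = 13.53/1.920 = 7.046 mg/L.
Mixed L₀ = (1.84×2.90 + 0.0800×124)/(1.920) = 15.26/1.920 = 7.946 mg/L.
Initial deficit D₀ = C_s − DO₀ = 8.30 − 7.046 = 1.254 mg/L.
t_c = (1/0.6260) ln[(0.827/0.201)(1 − 1.254×0.6260/(0.201×7.946))] = 1.597 × ln(2.092) = 1.179 d.
D_c = (0.201/0.827) × 7.946 × e^(−0.201×1.179) = 0.2430 × 7.946 × 0.7890 = 1.524 mg/L.
Minimum DO = 8.30 − 1.524 = 6.776 mg/L.

t_c ≈ 1.18 d; minimum DO ≈ 6.78 mg/L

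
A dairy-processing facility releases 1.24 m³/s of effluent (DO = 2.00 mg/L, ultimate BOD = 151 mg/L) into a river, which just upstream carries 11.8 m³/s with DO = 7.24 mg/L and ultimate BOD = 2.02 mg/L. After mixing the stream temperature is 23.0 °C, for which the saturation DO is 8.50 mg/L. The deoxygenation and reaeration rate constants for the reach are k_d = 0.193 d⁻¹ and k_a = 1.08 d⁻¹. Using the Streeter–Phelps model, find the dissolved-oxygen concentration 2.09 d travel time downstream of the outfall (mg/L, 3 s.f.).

DO ≈ 6.33 mg/L

Mixed DO = (11.8×7.24 + 1.24×2.00)/(11.8+1.24) = 87.91/13.04 = 6.742 mg/L.
Mixed L₀ = (11.8×2.02 + 1.24×151)/(13.04) = 211.1/13.04 = 16.19 mg/L.
Initial deficit D₀ = C_s − DO₀ = 8.50 − 6.742 = 1.758 mg/L.
D(2.09) = [0.193×16.19/(1.08−0.193)](e^(−0.193×2.09) − e^(−1.08×2.09)) + 1.758 e^(−1.08×2.09)
= 3.522 × (0.6681 − 0.1046) + 1.758 × 0.1046 = 2.168 mg/L.
DO = 8.50 − 2.168 = 6.332 mg/L.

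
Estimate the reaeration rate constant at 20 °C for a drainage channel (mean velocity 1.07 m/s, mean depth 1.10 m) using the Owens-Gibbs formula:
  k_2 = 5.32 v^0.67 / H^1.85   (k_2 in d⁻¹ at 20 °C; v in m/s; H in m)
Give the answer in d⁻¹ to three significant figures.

k_2 ≈ 4.67 d⁻¹

k_2 = 5.32 × 1.07^0.67 / 1.10^1.85 = 5.32 × 1.046 / 1.193 = 4.667 d⁻¹.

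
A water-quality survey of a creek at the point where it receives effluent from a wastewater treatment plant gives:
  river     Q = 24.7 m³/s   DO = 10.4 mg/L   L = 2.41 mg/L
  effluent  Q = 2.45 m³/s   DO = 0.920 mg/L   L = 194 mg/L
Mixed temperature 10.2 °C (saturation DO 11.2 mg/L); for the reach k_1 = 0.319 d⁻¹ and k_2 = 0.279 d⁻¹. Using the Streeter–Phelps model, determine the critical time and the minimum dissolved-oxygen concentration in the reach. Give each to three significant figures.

t_c ≈ 3.09 d; minimum DO ≈ 2.79 mg/L

Mixed DO = (24.7×10.4 + 2.45×0.920)/(24.7+2.45) = 259.1/27.15 = 9.545 mg/L.
Mixed L₀ = (24.7×2.41 + 2.45×194)/(27.15) = 534.8/27.15 = 19.70 mg/L.
Initial deficit D₀ = C_s − DO₀ = 11.2 − 9.545 = 1.655 mg/L.
t_c = (1/-0.04000) ln[(0.279/0.319)(1 − 1.655×-0.04000/(0.319×19.70))] = -25.00 × ln(0.8838) = 3.087 d.
D_c = (0.319/0.279) × 19.70 × e^(−0.319×3.087) = 1.143 × 19.70 × 0.3735 = 8.412 mg/L.
Minimum DO = 11.2 − 8.412 = 2.788 mg/L.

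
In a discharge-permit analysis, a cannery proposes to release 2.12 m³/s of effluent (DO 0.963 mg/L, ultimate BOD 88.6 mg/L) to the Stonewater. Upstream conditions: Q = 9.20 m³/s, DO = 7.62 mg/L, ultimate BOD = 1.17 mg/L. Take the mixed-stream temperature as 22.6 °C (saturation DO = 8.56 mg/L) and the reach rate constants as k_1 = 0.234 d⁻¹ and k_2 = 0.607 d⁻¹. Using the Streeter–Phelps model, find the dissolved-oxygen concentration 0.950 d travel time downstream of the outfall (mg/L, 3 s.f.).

DO ≈ 4.70 mg/L

Mixed DO = (9.20×7.62 + 2.12×0.963)/(9.20+2.12) = 72.15/11.32 = 6.373 mg/L.
Mixed L₀ = (9.20×1.17 + 2.12×88.6)/(11.32) = 198.6/11.32 = 17.54 mg/L.
Initial deficit D₀ = C_s − DO₀ = 8.56 − 6.373 = 2.187 mg/L.
D(0.950) = [0.234×17.54/(0.607−0.234)](e^(−0.234×0.950) − e^(−0.607×0.950)) + 2.187 e^(−0.607×0.950)
= 11.01 × (0.8007 − 0.5618) + 2.187 × 0.5618 = 3.858 mg/L.
DO = 8.56 − 3.858 = 4.702 mg/L.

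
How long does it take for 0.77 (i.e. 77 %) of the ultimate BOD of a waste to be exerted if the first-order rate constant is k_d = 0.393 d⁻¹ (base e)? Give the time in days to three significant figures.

t ≈ 3.74 d

y/L₀ = 1 − e^(−k_d t) = 0.77 ⇒ e^(−k_d t) = 0.230
t = −ln(0.230) / 0.393 = 1.470 / 0.393 = 3.740 d.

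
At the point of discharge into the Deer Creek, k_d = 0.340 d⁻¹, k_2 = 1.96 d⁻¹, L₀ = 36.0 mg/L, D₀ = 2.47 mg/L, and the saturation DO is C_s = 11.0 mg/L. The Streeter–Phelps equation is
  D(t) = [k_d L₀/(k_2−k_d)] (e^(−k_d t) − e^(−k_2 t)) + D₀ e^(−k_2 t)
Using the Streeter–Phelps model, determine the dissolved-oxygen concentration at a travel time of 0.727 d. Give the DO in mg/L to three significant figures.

k_d L₀/(k_2−k_d) = 0.340×36.0/(1.96−0.340) = 12.24/1.620 = 7.556 mg/L.
e^(−k_d t) = e^(−0.340×0.7270) = 0.7810; e^(−k_2 t) = e^(−1.96×0.7270) = 0.2405.
D = 7.556 × (0.7810 − 0.2405) + 2.47 × 0.2405 = 4.084 + 0.5941 = 4.678 mg/L.
DO = C_s − D = 11.0 − 4.678 = 6.322 mg/L.

DO ≈ 6.32 mg/L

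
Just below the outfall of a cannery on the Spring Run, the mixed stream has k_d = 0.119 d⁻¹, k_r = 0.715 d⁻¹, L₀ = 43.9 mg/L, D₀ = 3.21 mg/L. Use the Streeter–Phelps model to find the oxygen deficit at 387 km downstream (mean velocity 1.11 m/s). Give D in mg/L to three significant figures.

D ≈ 5.11 mg/L

Travel time t = x/v = 387 km / (1.11 m/s) = 387000 m / 1.11 m/s = 348600 s = 4.035 d.
k_d L₀/(k_r−k_d) = 0.119×43.9/(0.715−0.119) = 5.224/0.5960 = 8.765 mg/L.
e^(−k_d t) = e^(−0.119×4.035) = 0.6187; e^(−k_r t) = e^(−0.715×4.035) = 0.05584.
D = 8.765 × (0.6187 − 0.05584) + 3.21 × 0.05584 = 4.933 + 0.1793 = 5.113 mg/L.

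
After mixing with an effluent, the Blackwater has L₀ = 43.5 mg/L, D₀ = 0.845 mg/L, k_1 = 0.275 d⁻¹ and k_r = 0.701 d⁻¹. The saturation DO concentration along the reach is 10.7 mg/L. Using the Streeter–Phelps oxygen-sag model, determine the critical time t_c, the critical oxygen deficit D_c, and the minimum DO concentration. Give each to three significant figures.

t_c ≈ 2.12 d; D_c ≈ 9.51 mg/L; min DO ≈ 1.19 mg/L

t_c = [1/(k_r−k_1)] ln[(k_r/k_1)(1 − D₀(k_r−k_1)/(k_1 L₀))]
= [1/(0.701−0.275)] ln[(0.701/0.275)(1 − 0.845×0.4260/(0.275×43.5))]
= (1/0.4260) ln[2.549 × 0.9699] = 2.347 × ln(2.472) = 2.347 × 0.9052 = 2.125 d.
D_c = (k_1/k_r) L₀ e^(−k_1 t_c) = (0.275/0.701) × 43.5 × e^(−0.275×2.125) = 0.3923 × 43.5 × 0.5575 = 9.513 mg/L.
Minimum DO = C_s − D_c = 10.7 − 9.513 = 1.187 mg/L.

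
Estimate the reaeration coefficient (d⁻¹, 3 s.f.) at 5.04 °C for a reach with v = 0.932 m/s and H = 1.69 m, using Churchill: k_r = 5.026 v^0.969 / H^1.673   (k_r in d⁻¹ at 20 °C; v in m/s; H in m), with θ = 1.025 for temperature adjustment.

k_r ≈ 1.35 d⁻¹

k_r(20) = 5.026 × 0.932^0.969 / 1.69^1.673 = 5.026 × 0.9340 / 2.406 = 1.951 d⁻¹.
k_r(5.04) = 1.951 × 1.025^(5.04−20) = 1.951 × 0.6911 = 1.349 d⁻¹.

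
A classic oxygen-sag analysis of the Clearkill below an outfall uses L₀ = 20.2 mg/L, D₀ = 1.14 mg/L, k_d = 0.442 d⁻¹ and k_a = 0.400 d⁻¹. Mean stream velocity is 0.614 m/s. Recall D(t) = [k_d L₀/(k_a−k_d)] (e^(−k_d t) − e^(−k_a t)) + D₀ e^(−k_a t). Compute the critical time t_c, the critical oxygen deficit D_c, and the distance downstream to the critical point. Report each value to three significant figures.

With k_a/k_d = 0.9050 and 1 − D₀(k_a−k_d)/(k_d L₀) = 1.005,
t_c = ln(0.9050 × 1.005) / (0.400 − 0.442) = ln(0.9098) / -0.04200 = -0.09450/-0.04200 = 2.250 d.
D_c = (k_d/k_a) L₀ e^(−k_d t_c) = (0.442/0.400) × 20.2 × e^(−0.442×2.250) = 1.105 × 20.2 × 0.3699 = 8.257 mg/L.
x_c = v t_c = 0.614 m/s × 2.250 d × 86400 s/d = 119400 m ≈ 119 km.

t_c ≈ 2.25 d; D_c ≈ 8.26 mg/L; x_c ≈ 119 km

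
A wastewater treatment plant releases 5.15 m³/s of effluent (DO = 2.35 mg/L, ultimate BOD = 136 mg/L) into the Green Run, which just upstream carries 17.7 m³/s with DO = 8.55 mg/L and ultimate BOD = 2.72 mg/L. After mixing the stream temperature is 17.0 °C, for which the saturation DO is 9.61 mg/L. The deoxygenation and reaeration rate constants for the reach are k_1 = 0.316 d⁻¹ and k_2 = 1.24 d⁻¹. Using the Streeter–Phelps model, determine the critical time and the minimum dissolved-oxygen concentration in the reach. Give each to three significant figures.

Mixed DO = (17.7×8.55 + 5.15×2.35)/(17.7+5.15) = 163.4/22.85 = 7.153 mg/L.
Mixed L₀ = (17.7×2.72 + 5.15×136)/(22.85) = 748.5/22.85 = 32.76 mg/L.
Initial deficit D₀ = C_s − DO₀ = 9.61 − 7.153 = 2.457 mg/L.
t_c = (1/0.9240) ln[(1.24/0.316)(1 − 2.457×0.9240/(0.316×32.76))] = 1.082 × ln(3.063) = 1.212 d.
D_c = (0.316/1.24) × 32.76 × e^(−0.316×1.212) = 0.2548 × 32.76 × 0.6819 = 5.693 mg/L.
Minimum DO = 9.61 − 5.693 = 3.917 mg/L.

t_c ≈ 1.21 d; minimum DO ≈ 3.92 mg/L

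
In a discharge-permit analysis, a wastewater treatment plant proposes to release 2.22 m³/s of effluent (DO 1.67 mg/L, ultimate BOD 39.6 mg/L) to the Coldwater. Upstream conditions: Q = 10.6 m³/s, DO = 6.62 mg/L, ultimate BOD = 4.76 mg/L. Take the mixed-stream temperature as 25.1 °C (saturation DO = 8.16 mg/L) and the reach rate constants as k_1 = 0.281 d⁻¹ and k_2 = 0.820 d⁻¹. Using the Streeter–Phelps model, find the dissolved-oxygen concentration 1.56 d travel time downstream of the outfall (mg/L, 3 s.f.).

Mixed DO = (10.6×6.62 + 2.22×1.67)/(10.6+2.22) = 73.88/12.82 = 5.763 mg/L.
Mixed L₀ = (10.6×4.76 + 2.22×39.6)/(12.82) = 138.4/12.82 = 10.79 mg/L.
Initial deficit D₀ = C_s − DO₀ = 8.16 − 5.763 = 2.397 mg/L.
D(1.56) = [0.281×10.79/(0.820−0.281)](e^(−0.281×1.56) − e^(−0.820×1.56)) + 2.397 e^(−0.820×1.56)
= 5.627 × (0.6451 − 0.2783) + 2.397 × 0.2783 = 2.731 mg/L.
DO = 8.16 − 2.731 = 5.429 mg/L.

DO ≈ 5.43 mg/L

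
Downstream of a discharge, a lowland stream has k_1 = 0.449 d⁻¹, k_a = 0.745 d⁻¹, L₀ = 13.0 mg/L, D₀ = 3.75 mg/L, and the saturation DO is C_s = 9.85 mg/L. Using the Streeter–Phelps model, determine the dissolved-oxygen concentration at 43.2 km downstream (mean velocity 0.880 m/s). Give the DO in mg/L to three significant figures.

DO ≈ 5.03 mg/L

Travel time t = x/v = 43.2 km / (0.880 m/s) = 43200 m / 0.880 m/s = 49090 s = 0.5682 d.
k_1 L₀/(k_a−k_1) = 0.449×13.0/(0.745−0.449) = 5.837/0.2960 = 19.72 mg/L.
e^(−k_1 t) = e^(−0.449×0.5682) = 0.7748; e^(−k_a t) = e^(−0.745×0.5682) = 0.6549.
D = 19.72 × (0.7748 − 0.6549) + 3.75 × 0.6549 = 2.365 + 2.456 = 4.821 mg/L.
DO = C_s − D = 9.85 − 4.821 = 5.029 mg/L.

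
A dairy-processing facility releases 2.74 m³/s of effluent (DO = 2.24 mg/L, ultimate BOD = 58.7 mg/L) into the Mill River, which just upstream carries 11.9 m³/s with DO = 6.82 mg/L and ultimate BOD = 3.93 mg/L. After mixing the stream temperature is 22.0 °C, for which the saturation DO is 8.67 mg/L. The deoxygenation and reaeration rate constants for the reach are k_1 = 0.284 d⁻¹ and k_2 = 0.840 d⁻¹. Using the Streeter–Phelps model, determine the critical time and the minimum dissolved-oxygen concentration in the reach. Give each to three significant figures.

t_c ≈ 1.11 d; minimum DO ≈ 5.17 mg/L

Mixed DO = (11.9×6.82 + 2.74×2.24)/(11.9+2.74) = 87.30/14.64 = 5.963 mg/L.
Mixed L₀ = (11.9×3.93 + 2.74×58.7)/(14.64) = 207.6/14.64 = 14.18 mg/L.
Initial deficit D₀ = C_s − DO₀ = 8.67 − 5.963 = 2.707 mg/L.
t_c = (1/0.5560) ln[(0.840/0.284)(1 − 2.707×0.5560/(0.284×14.18))] = 1.799 × ln(1.852) = 1.109 d.
D_c = (0.284/0.840) × 14.18 × e^(−0.284×1.109) = 0.3381 × 14.18 × 0.7299 = 3.499 mg/L.
Minimum DO = 8.67 − 3.499 = 5.171 mg/L.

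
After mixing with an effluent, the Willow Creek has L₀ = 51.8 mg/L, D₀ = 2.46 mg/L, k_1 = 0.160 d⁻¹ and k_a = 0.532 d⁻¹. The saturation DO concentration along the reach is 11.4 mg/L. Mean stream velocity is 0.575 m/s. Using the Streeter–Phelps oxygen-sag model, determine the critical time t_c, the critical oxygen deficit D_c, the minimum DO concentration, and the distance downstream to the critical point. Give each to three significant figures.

With k_a/k_1 = 3.325 and 1 − D₀(k_a−k_1)/(k_1 L₀) = 0.8896,
t_c = ln(3.325 × 0.8896) / (0.532 − 0.160) = ln(2.958) / 0.3720 = 1.084/0.3720 = 2.915 d.
L(t_c) = L₀ e^(−k_1 t_c) = 51.8 × 0.6272 = 32.49 mg/L, and at the critical point k_a D_c = k_1 L, so D_c = (0.160/0.532) × 32.49 = 9.772 mg/L.
Minimum DO = C_s − D_c = 11.4 − 9.772 = 1.628 mg/L.
x_c = v t_c = 0.575 m/s × 2.915 d × 86400 s/d = 144800 m ≈ 145 km.

t_c ≈ 2.92 d; D_c ≈ 9.77 mg/L; min DO ≈ 1.63 mg/L; x_c ≈ 145 km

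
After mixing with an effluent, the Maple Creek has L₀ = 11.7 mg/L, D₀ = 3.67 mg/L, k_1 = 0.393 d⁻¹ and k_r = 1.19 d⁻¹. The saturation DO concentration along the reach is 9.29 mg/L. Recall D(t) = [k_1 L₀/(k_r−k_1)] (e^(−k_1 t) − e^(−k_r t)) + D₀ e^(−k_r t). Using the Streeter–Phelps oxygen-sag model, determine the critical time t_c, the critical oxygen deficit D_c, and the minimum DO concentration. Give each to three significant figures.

t_c ≈ 0.122 d; D_c ≈ 3.68 mg/L; min DO ≈ 5.61 mg/L

At the critical point dD/dt = 0, so k_1 L₀ e^(−k_1 t) = k_r D. Substituting D(t) from the Streeter–Phelps equation and solving for t gives
t_c = ln[(k_r/k_1)(1 − D₀(k_r−k_1)/(k_1 L₀))] / (k_r−k_1).
Here k_r−k_1 = 0.7970 d⁻¹ and 1 − D₀(k_r−k_1)/(k_1 L₀) = 1 − 3.67×0.7970/(0.393×11.7) = 0.3639, so
t_c = ln(3.028 × 0.3639) / 0.7970 = 0.09694 / 0.7970 = 0.1216 d.
L(t_c) = L₀ e^(−k_1 t_c) = 11.7 × 0.9533 = 11.15 mg/L, and at the critical point k_r D_c = k_1 L, so D_c = (0.393/1.19) × 11.15 = 3.684 mg/L.
Minimum DO = C_s − D_c = 9.29 − 3.684 = 5.606 mg/L.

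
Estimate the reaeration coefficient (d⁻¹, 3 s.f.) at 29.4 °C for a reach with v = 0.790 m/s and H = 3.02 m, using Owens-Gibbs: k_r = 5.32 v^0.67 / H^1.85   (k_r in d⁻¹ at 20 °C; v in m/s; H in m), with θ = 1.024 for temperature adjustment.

k_r ≈ 0.735 d⁻¹

k_r(20) = 5.32 × 0.790^0.67 / 3.02^1.85 = 5.32 × 0.8539 / 7.727 = 0.5879 d⁻¹.
k_r(29.4) = 0.5879 × 1.024^(29.4−20) = 0.5879 × 1.250 = 0.7347 d⁻¹.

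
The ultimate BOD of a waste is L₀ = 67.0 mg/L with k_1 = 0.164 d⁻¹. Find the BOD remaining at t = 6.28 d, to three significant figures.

L ≈ 23.9 mg/L

L_t = L₀ e^(−k_1 t) = 67.0 × e^(−0.164×6.28) = 67.0 × 0.3570 = 23.92 mg/L.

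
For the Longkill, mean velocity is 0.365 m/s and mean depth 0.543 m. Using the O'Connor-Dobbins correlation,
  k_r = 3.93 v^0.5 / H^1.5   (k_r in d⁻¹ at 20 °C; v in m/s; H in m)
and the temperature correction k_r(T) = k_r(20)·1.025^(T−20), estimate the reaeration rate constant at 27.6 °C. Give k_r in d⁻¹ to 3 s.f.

k_r ≈ 7.16 d⁻¹

k_r(20) = 3.93 × 0.365^0.5 / 0.543^1.5 = 3.93 × 0.6042 / 0.4001 = 5.934 d⁻¹.
k_r(27.6) = 5.934 × 1.025^(27.6−20) = 5.934 × 1.206 = 7.159 d⁻¹.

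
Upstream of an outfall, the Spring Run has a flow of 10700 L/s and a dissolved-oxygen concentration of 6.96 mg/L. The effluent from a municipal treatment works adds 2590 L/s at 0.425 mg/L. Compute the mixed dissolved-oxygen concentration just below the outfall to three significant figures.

Flow-weighted mixing: C = (Q_r C_r + Q_w C_w)/(Q_r + Q_w)
= (10700×6.96 + 2590×0.425)/(10700 + 2590) = 75570/13290 = 5.686 mg/L.

5.69 mg/L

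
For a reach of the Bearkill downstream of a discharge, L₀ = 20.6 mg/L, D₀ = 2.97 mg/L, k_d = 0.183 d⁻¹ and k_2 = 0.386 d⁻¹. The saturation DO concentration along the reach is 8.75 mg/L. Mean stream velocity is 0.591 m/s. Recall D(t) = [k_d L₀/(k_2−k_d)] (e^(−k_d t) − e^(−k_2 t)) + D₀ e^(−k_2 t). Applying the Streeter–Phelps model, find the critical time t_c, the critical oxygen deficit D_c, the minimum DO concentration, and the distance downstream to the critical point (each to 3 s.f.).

t_c ≈ 2.82 d; D_c ≈ 5.83 mg/L; min DO ≈ 2.92 mg/L; x_c ≈ 144 km

At the critical point dD/dt = 0, so k_d L₀ e^(−k_d t) = k_2 D. Substituting D(t) from the Streeter–Phelps equation and solving for t gives
t_c = ln[(k_2/k_d)(1 − D₀(k_2−k_d)/(k_d L₀))] / (k_2−k_d).
Here k_2−k_d = 0.2030 d⁻¹ and 1 − D₀(k_2−k_d)/(k_d L₀) = 1 − 2.97×0.2030/(0.183×20.6) = 0.8401, so
t_c = ln(2.109 × 0.8401) / 0.2030 = 0.5721 / 0.2030 = 2.818 d.
L(t_c) = L₀ e^(−k_d t_c) = 20.6 × 0.5971 = 12.30 mg/L, and at the critical point k_2 D_c = k_d L, so D_c = (0.183/0.386) × 12.30 = 5.831 mg/L.
Minimum DO = C_s − D_c = 8.75 − 5.831 = 2.919 mg/L.
x_c = v t_c = 0.591 m/s × 2.818 d × 86400 s/d = 143900 m ≈ 144 km.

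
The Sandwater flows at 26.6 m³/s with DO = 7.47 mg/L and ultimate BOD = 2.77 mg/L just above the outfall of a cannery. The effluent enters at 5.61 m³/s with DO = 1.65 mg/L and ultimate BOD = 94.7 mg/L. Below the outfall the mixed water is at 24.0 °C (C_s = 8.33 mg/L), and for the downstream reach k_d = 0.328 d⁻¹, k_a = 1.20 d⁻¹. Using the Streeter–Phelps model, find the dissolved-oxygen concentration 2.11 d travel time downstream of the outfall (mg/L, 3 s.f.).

DO ≈ 5.21 mg/L

Mixed DO = (26.6×7.47 + 5.61×1.65)/(26.6+5.61) = 208.0/32.21 = 6.456 mg/L.
Mixed L₀ = (26.6×2.77 + 5.61×94.7)/(32.21) = 604.9/32.21 = 18.78 mg/L.
Initial deficit D₀ = C_s − DO₀ = 8.33 − 6.456 = 1.874 mg/L.
D(2.11) = [0.328×18.78/(1.20−0.328)](e^(−0.328×2.11) − e^(−1.20×2.11)) + 1.874 e^(−1.20×2.11)
= 7.065 × (0.5005 − 0.07950) + 1.874 × 0.07950 = 3.123 mg/L.
DO = 8.33 − 3.123 = 5.207 mg/L.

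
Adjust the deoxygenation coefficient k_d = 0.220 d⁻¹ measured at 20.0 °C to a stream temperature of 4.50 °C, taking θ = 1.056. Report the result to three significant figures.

k_d ≈ 0.0945 d⁻¹

k_d(T₂) = k_d(T₁) · θ^(T₂−T₁) = 0.220 × 1.056^(4.50−20.0)
= 0.220 × 1.056^-15.5 = 0.220 × 0.4297 = 0.09454 d⁻¹.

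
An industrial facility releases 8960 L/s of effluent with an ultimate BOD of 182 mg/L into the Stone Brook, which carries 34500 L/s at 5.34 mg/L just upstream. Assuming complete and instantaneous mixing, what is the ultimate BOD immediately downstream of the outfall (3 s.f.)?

41.8 mg/L

Flow-weighted mixing: C = (Q_r C_r + Q_w C_w)/(Q_r + Q_w)
= (34500×5.34 + 8960×182)/(34500 + 8960) = 1.815×10^6/43460 = 41.76 mg/L.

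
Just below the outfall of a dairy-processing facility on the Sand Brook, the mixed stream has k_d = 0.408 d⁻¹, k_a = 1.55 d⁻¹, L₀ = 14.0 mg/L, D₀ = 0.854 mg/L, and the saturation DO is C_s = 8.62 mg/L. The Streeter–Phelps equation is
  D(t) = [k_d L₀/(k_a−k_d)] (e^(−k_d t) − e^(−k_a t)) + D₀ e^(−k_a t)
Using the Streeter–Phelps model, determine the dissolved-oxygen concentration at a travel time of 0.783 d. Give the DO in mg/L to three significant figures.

DO ≈ 6.22 mg/L

k_d L₀/(k_a−k_d) = 0.408×14.0/(1.55−0.408) = 5.712/1.142 = 5.002 mg/L.
e^(−k_d t) = e^(−0.408×0.7830) = 0.7265; e^(−k_a t) = e^(−1.55×0.7830) = 0.2971.
D = 5.002 × (0.7265 − 0.2971) + 0.854 × 0.2971 = 2.148 + 0.2537 = 2.402 mg/L.
DO = C_s − D = 8.62 − 2.402 = 6.218 mg/L.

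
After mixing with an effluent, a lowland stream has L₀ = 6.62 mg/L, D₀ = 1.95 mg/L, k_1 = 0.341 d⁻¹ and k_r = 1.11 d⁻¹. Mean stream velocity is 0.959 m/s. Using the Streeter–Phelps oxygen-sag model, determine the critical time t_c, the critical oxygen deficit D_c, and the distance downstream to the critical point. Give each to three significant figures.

t_c ≈ 0.115 d; D_c ≈ 1.96 mg/L; x_c ≈ 9.56 km

At the critical point dD/dt = 0, so k_1 L₀ e^(−k_1 t) = k_r D. Substituting D(t) from the Streeter–Phelps equation and solving for t gives
t_c = ln[(k_r/k_1)(1 − D₀(k_r−k_1)/(k_1 L₀))] / (k_r−k_1).
Here k_r−k_1 = 0.7690 d⁻¹ and 1 − D₀(k_r−k_1)/(k_1 L₀) = 1 − 1.95×0.7690/(0.341×6.62) = 0.3357, so
t_c = ln(3.255 × 0.3357) / 0.7690 = 0.08877 / 0.7690 = 0.1154 d.
L(t_c) = L₀ e^(−k_1 t_c) = 6.62 × 0.9614 = 6.364 mg/L, and at the critical point k_r D_c = k_1 L, so D_c = (0.341/1.11) × 6.364 = 1.955 mg/L.
x_c = v t_c = 0.959 m/s × 0.1154 d × 86400 s/d = 9564 m ≈ 9.56 km.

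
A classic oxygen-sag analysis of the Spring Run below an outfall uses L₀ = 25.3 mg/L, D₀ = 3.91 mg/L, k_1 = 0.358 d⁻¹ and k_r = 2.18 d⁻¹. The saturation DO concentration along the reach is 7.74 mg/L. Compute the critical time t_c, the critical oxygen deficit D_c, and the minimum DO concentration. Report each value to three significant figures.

t_c ≈ 0.144 d; D_c ≈ 3.95 mg/L; min DO ≈ 3.79 mg/L

t_c = [1/(k_r−k_1)] ln[(k_r/k_1)(1 − D₀(k_r−k_1)/(k_1 L₀))]
= [1/(2.18−0.358)] ln[(2.18/0.358)(1 − 3.91×1.822/(0.358×25.3))]
= (1/1.822) ln[6.089 × 0.2135] = 0.5488 × ln(1.300) = 0.5488 × 0.2622 = 0.1439 d.
L(t_c) = L₀ e^(−k_1 t_c) = 25.3 × 0.9498 = 24.03 mg/L, and at the critical point k_r D_c = k_1 L, so D_c = (0.358/2.18) × 24.03 = 3.946 mg/L.
Minimum DO = C_s − D_c = 7.74 − 3.946 = 3.794 mg/L.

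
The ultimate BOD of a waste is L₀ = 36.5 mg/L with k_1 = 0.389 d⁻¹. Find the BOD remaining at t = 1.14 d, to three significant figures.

L_t = L₀ e^(−k_1 t) = 36.5 × e^(−0.389×1.14) = 36.5 × 0.6418 = 23.43 mg/L.

L ≈ 23.4 mg/L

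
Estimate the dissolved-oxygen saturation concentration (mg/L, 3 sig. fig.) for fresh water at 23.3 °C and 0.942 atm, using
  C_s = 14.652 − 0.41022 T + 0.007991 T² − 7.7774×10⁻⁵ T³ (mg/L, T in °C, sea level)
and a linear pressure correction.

At sea level: C_s = 14.652 − 0.41022×23.3 + 0.007991×23.3² − 7.7774×10⁻⁵×23.3³ = 8.448 mg/L.
Pressure correction: C_s' = 8.448 × 0.942 = 7.958 mg/L.

C_s ≈ 7.96 mg/L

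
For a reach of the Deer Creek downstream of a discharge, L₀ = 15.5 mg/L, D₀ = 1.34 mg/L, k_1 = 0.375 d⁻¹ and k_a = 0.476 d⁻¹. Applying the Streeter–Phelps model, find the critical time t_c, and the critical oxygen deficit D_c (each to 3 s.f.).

t_c = [1/(k_a−k_1)] ln[(k_a/k_1)(1 − D₀(k_a−k_1)/(k_1 L₀))]
= [1/(0.476−0.375)] ln[(0.476/0.375)(1 − 1.34×0.1010/(0.375×15.5))]
= (1/0.1010) ln[1.269 × 0.9767] = 9.901 × ln(1.240) = 9.901 × 0.2149 = 2.128 d.
D_c = (k_1/k_a) L₀ e^(−k_1 t_c) = (0.375/0.476) × 15.5 × e^(−0.375×2.128) = 0.7878 × 15.5 × 0.4502 = 5.498 mg/L.

t_c ≈ 2.13 d; D_c ≈ 5.50 mg/L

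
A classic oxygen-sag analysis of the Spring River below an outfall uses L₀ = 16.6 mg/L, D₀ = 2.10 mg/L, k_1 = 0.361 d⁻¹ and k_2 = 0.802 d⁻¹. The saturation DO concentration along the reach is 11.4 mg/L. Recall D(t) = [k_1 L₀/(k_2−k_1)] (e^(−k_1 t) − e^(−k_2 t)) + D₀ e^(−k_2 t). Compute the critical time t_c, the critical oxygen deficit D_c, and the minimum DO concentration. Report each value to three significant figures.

t_c ≈ 1.43 d; D_c ≈ 4.46 mg/L; min DO ≈ 6.94 mg/L

With k_2/k_1 = 2.222 and 1 − D₀(k_2−k_1)/(k_1 L₀) = 0.8455,
t_c = ln(2.222 × 0.8455) / (0.802 − 0.361) = ln(1.878) / 0.4410 = 0.6304/0.4410 = 1.429 d.
L(t_c) = L₀ e^(−k_1 t_c) = 16.6 × 0.5969 = 9.909 mg/L, and at the critical point k_2 D_c = k_1 L, so D_c = (0.361/0.802) × 9.909 = 4.460 mg/L.
Minimum DO = C_s − D_c = 11.4 − 4.460 = 6.940 mg/L.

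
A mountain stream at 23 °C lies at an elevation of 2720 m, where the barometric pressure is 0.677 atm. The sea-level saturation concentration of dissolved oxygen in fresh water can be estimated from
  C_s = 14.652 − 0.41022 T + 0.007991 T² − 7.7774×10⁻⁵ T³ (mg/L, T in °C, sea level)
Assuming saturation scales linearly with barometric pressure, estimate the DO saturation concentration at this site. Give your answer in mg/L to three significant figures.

At sea level: C_s = 14.652 − 0.41022×23 + 0.007991×23² − 7.7774×10⁻⁵×23³ = 8.498 mg/L.
Pressure correction: C_s' = 8.498 × 0.677 = 5.753 mg/L.

C_s ≈ 5.75 mg/L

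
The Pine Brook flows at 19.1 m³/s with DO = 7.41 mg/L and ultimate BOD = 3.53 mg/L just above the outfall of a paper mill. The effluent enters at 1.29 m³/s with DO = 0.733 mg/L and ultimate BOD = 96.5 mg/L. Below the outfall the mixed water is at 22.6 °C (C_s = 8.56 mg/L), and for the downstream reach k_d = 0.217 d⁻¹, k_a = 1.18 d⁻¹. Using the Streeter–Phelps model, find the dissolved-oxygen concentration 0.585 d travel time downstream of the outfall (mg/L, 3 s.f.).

Mixed DO = (19.1×7.41 + 1.29×0.733)/(19.1+1.29) = 142.5/20.39 = 6.988 mg/L.
Mixed L₀ = (19.1×3.53 + 1.29×96.5)/(20.39) = 191.9/20.39 = 9.412 mg/L.
Initial deficit D₀ = C_s − DO₀ = 8.56 − 6.988 = 1.572 mg/L.
D(0.585) = [0.217×9.412/(1.18−0.217)](e^(−0.217×0.585) − e^(−1.18×0.585)) + 1.572 e^(−1.18×0.585)
= 2.121 × (0.8808 − 0.5014) + 1.572 × 0.5014 = 1.593 mg/L.
DO = 8.56 − 1.593 = 6.967 mg/L.

DO ≈ 6.97 mg/L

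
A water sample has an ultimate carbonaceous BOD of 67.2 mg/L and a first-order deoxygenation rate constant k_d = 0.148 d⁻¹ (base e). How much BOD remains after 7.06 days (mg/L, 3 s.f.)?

L_t = L₀ e^(−k_d t) = 67.2 × e^(−0.148×7.06) = 67.2 × 0.3517 = 23.64 mg/L.

L ≈ 23.6 mg/L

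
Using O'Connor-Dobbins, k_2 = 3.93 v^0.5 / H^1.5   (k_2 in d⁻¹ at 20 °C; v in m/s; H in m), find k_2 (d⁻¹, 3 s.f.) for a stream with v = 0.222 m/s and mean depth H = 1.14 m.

k_2 = 3.93 × 0.222^0.5 / 1.14^1.5 = 3.93 × 0.4712 / 1.217 = 1.521 d⁻¹.

k_2 ≈ 1.52 d⁻¹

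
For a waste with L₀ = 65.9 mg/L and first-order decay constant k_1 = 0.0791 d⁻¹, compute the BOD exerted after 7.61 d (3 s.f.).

y_t = L₀(1 − e^(−k_1 t)) = 65.9 × (1 − e^(−0.0791×7.61))
= 65.9 × (1 − 0.5477) = 65.9 × 0.4523 = 29.80 mg/L.

y ≈ 29.8 mg/L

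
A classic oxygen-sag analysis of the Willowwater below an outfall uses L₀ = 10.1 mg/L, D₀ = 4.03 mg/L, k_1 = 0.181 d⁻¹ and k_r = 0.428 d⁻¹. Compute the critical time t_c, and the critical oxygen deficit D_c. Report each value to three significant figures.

t_c ≈ 0.301 d; D_c ≈ 4.05 mg/L

With k_r/k_1 = 2.365 and 1 − D₀(k_r−k_1)/(k_1 L₀) = 0.4555,
t_c = ln(2.365 × 0.4555) / (0.428 − 0.181) = ln(1.077) / 0.2470 = 0.07426/0.2470 = 0.3006 d.
D_c = (k_1/k_r) L₀ e^(−k_1 t_c) = (0.181/0.428) × 10.1 × e^(−0.181×0.3006) = 0.4229 × 10.1 × 0.9470 = 4.045 mg/L.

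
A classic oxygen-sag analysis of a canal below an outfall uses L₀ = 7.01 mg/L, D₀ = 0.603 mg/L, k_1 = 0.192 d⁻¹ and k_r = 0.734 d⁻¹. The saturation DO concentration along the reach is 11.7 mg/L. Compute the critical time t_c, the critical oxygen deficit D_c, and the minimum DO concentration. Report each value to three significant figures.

At the critical point dD/dt = 0, so k_1 L₀ e^(−k_1 t) = k_r D. Substituting D(t) from the Streeter–Phelps equation and solving for t gives
t_c = ln[(k_r/k_1)(1 − D₀(k_r−k_1)/(k_1 L₀))] / (k_r−k_1).
Here k_r−k_1 = 0.5420 d⁻¹ and 1 − D₀(k_r−k_1)/(k_1 L₀) = 1 − 0.603×0.5420/(0.192×7.01) = 0.7572, so
t_c = ln(3.823 × 0.7572) / 0.5420 = 1.063 / 0.5420 = 1.961 d.
D_c = (k_1/k_r) L₀ e^(−k_1 t_c) = (0.192/0.734) × 7.01 × e^(−0.192×1.961) = 0.2616 × 7.01 × 0.6863 = 1.258 mg/L.
Minimum DO = C_s − D_c = 11.7 − 1.258 = 10.44 mg/L.

t_c ≈ 1.96 d; D_c ≈ 1.26 mg/L; min DO ≈ 10.4 mg/L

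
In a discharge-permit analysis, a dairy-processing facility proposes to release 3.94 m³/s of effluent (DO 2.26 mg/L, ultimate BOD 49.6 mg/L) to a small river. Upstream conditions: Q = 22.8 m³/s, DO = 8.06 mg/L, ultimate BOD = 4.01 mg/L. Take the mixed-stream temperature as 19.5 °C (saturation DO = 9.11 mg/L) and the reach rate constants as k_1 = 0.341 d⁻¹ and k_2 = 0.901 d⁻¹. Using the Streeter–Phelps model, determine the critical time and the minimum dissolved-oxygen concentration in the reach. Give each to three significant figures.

t_c ≈ 1.12 d; minimum DO ≈ 6.34 mg/L

Mixed DO = (22.8×8.06 + 3.94×2.26)/(22.8+3.94) = 192.7/26.74 = 7.205 mg/L.
Mixed L₀ = (22.8×4.01 + 3.94×49.6)/(26.74) = 286.9/26.74 = 10.73 mg/L.
Initial deficit D₀ = C_s − DO₀ = 9.11 − 7.205 = 1.905 mg/L.
t_c = (1/0.5600) ln[(0.901/0.341)(1 − 1.905×0.5600/(0.341×10.73))] = 1.786 × ln(1.872) = 1.120 d.
D_c = (0.341/0.901) × 10.73 × e^(−0.341×1.120) = 0.3785 × 10.73 × 0.6827 = 2.772 mg/L.
Minimum DO = 9.11 − 2.772 = 6.338 mg/L.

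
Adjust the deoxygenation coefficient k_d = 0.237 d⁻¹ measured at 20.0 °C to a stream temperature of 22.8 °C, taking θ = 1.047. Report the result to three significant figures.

k_d ≈ 0.270 d⁻¹

k_d(T₂) = k_d(T₁) · θ^(T₂−T₁) = 0.237 × 1.047^(22.8−20.0)
= 0.237 × 1.047^2.80 = 0.237 × 1.137 = 0.2695 d⁻¹.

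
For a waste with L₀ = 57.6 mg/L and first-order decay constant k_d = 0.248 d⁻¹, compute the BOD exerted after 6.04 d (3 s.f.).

y ≈ 44.7 mg/L

y_t = L₀(1 − e^(−k_d t)) = 57.6 × (1 − e^(−0.248×6.04))
= 57.6 × (1 − 0.2236) = 57.6 × 0.7764 = 44.72 mg/L.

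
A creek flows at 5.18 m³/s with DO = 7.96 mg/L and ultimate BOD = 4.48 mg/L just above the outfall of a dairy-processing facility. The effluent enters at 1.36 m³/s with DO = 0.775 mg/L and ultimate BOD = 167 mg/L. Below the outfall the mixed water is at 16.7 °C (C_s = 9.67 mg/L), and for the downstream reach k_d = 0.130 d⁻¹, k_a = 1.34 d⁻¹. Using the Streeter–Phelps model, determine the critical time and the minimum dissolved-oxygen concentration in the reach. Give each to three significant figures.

t_c ≈ 0.680 d; minimum DO ≈ 6.27 mg/L

Mixed DO = (5.18×7.96 + 1.36×0.775)/(5.18+1.36) = 42.29/6.540 = 6.466 mg/L.
Mixed L₀ = (5.18×4.48 + 1.36×167)/(6.540) = 250.3/6.540 = 38.28 mg/L.
Initial deficit D₀ = C_s − DO₀ = 9.67 − 6.466 = 3.204 mg/L.
t_c = (1/1.210) ln[(1.34/0.130)(1 − 3.204×1.210/(0.130×38.28))] = 0.8264 × ln(2.276) = 0.6798 d.
D_c = (0.130/1.34) × 38.28 × e^(−0.130×0.6798) = 0.09701 × 38.28 × 0.9154 = 3.399 mg/L.
Minimum DO = 9.67 − 3.399 = 6.271 mg/L.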